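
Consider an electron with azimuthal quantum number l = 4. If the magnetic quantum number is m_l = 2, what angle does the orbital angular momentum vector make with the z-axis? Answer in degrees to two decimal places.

|L| = ℏ√(l(l+1)) = 2√5 ℏ.
L_z = m_l ℏ = 2ℏ.
cos θ = L_z/|L| = 2/√20, so θ ≈ 63.43°.

θ ≈ 63.43°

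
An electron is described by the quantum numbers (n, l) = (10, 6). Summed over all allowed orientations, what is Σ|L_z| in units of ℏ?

m_l runs from −6 to 6, i.e. {-6, -5, -4, -3, -2, -1, 0, 1, 2, 3, 4, 5, 6}.
Σ|m_l| = 2·6(6+1)/2 = 42.

Σ|L_z| = 42 ℏ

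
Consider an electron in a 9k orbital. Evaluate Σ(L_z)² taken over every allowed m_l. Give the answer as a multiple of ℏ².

For 9k, l = 7.
The allowed m_l values are -7, -6, -5, -4, -3, -2, -1, 0, 1, 2, 3, 4, 5, 6, 7.
Summing m² from −7 to 7: Σ m_l² = 280.

Σ(L_z)² = 280 ℏ²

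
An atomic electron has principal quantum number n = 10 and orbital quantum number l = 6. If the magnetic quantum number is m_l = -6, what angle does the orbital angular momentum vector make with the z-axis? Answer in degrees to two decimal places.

θ ≈ 157.79°

|L|² = l(l+1)ℏ² = 42ℏ², so |L| = √42 ℏ.
L_z = m_l ℏ = −6ℏ.
cos θ = L_z/|L| = -6/√42, so θ ≈ 157.79°.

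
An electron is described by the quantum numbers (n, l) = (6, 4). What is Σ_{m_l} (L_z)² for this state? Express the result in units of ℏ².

Σ(L_z)² = 60 ℏ²

m_l ∈ {-4, -3, -2, -1, 0, 1, 2, 3, 4}.
Σ m_l² = 2·(1 + 4 + 9 + 16) = 60.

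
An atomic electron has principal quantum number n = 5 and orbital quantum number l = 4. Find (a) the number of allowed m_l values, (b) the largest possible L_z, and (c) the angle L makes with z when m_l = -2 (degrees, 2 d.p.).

There are 2l+1 = 9 values of m_l.
L_z,max = lℏ = 4ℏ.
For m_l = -2: cos θ = -2/√20, θ ≈ 116.57°.

9 values; L_z,max = 4ℏ; θ(m_l=-2) ≈ 116.57°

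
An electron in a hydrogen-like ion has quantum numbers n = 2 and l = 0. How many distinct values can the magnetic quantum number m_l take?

1

The number of m_l values is 2l + 1 = 2·0 + 1 = 1.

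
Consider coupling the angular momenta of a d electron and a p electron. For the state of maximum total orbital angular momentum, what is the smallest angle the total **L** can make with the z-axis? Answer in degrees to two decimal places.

θ_min ≈ 30.00°

Angular momentum addition gives L = |l₁ − l₂|, …, l₁ + l₂.
L ∈ {1, 2, 3}.
The maximum is L = 3, with |L_tot| = ℏ√(3·4) = 2√3 ℏ.
The minimum angle with z is arccos(3/√12) ≈ 30.00°.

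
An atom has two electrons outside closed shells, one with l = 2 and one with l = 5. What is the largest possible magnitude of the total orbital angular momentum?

|L_tot|_max = 2√14 ℏ ≈ 7.483ℏ

By the triangle rule, |l₁ − l₂| ≤ L ≤ l₁ + l₂.
Allowed values: L = 3, 4, 5, 6, 7.
The largest magnitude corresponds to L = 7: |L_tot| = ℏ√(7·8) = 2√14 ℏ.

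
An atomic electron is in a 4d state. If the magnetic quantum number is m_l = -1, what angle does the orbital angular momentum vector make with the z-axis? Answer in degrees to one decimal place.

For 4d, l = 2.
|L| = √(l(l+1)) ℏ = √6 ℏ.
L_z = m_l ℏ = −1ℏ.
cos θ = L_z/|L| = -1/√6, so θ ≈ 114.1°.

θ ≈ 114.1°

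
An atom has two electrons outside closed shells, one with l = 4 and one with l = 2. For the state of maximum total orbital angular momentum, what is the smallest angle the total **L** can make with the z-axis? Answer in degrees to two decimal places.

By the triangle rule, |l₁ − l₂| ≤ L ≤ l₁ + l₂.
L ∈ {2, 3, 4, 5, 6}.
The maximum is L = 6, with |L_tot| = ℏ√(6·7) = √42 ℏ.
The minimum angle with z is arccos(6/√42) ≈ 22.21°.

θ_min ≈ 22.21°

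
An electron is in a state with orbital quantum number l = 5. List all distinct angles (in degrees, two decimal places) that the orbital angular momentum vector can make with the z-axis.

|L| = ℏ√(l(l+1)) = √30 ℏ.
cos θ = m_l/√30 for each m_l ∈ {-5, -4, -3, -2, -1, 0, 1, 2, 3, 4, 5}.

θ ∈ {24.09°, 43.09°, 56.79°, 68.58°, 79.48°, 90.00°, 100.52°, 111.42°, 123.21°, 136.91°, 155.91°}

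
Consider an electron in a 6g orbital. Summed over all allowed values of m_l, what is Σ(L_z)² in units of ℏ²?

6g means n = 6, l = 4.
The allowed m_l values are -4, -3, -2, -1, 0, 1, 2, 3, 4.
Summing m² from −4 to 4: Σ m_l² = 60.

Σ(L_z)² = 60 ℏ²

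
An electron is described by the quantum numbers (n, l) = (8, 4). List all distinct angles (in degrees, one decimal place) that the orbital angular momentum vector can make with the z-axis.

θ ∈ {26.6°, 47.9°, 63.4°, 77.1°, 90.0°, 102.9°, 116.6°, 132.1°, 153.4°}

|L| = √(l(l+1)) ℏ = 2√5 ℏ.
cos θ = m_l/√20 for each m_l ∈ {-4, -3, -2, -1, 0, 1, 2, 3, 4}.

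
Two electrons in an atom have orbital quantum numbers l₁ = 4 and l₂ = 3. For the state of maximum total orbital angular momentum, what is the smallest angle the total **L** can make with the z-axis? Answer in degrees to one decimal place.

θ_min ≈ 20.7°

By the triangle rule, |l₁ − l₂| ≤ L ≤ l₁ + l₂.
Allowed values: L = 1, 2, 3, 4, 5, 6, 7.
The maximum is L = 7, with |L_tot| = ℏ√(7·8) = 2√14 ℏ.
The minimum angle with z is arccos(7/√56) ≈ 20.7°.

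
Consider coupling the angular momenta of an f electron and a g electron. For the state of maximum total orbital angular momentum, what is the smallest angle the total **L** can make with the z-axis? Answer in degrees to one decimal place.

L runs from |3 − 4| = 1 to 3 + 4 = 7.
So L can be 1, 2, 3, 4, 5, 6, 7.
The maximum is L = 7, with |L_tot| = ℏ√(7·8) = 2√14 ℏ.
The minimum angle with z is arccos(7/√56) ≈ 20.7°.

θ_min ≈ 20.7°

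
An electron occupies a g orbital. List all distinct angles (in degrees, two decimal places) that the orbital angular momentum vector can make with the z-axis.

A g state has l = 4.
|L|² = l(l+1)ℏ² = 20ℏ², so |L| = 2√5 ℏ.
cos θ = m_l/√20 for each m_l ∈ {-4, -3, -2, -1, 0, 1, 2, 3, 4}.

θ ∈ {26.57°, 47.87°, 63.43°, 77.08°, 90.00°, 102.92°, 116.57°, 132.13°, 153.43°}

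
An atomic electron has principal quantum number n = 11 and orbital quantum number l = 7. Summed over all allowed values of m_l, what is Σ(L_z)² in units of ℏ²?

m_l runs from −7 to 7, i.e. {-7, -6, -5, -4, -3, -2, -1, 0, 1, 2, 3, 4, 5, 6, 7}.
Σ m_l² = l(l+1)(2l+1)/3 = 7·8·15/3 = 280.

Σ(L_z)² = 280 ℏ²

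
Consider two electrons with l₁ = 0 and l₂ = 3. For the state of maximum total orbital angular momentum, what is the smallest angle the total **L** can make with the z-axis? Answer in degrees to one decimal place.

θ_min ≈ 30.0°

The total orbital quantum number L ranges from |l₁ − l₂| to l₁ + l₂ in integer steps.
L ∈ {3}.
The maximum is L = 3, with |L_tot| = ℏ√(3·4) = 2√3 ℏ.
The minimum angle with z is arccos(3/√12) ≈ 30.0°.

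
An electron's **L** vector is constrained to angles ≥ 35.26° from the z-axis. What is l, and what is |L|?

cos θ_min = l/√(l(l+1)) = √(l/(l+1)), so l/(l+1) = cos²(35.26°) = 0.6667.
Solving: l = 2.
Then |L| = ℏ√(2·3) = √6 ℏ.

l = 2, |L| = √6 ℏ ≈ 2.449ℏ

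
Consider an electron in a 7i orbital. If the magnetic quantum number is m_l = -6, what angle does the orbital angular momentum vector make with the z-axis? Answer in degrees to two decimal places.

7i means n = 7, l = 6.
|L| = √(l(l+1)) ℏ = √42 ℏ.
L_z = m_l ℏ = −6ℏ.
cos θ = L_z/|L| = -6/√42, so θ ≈ 157.79°.

θ ≈ 157.79°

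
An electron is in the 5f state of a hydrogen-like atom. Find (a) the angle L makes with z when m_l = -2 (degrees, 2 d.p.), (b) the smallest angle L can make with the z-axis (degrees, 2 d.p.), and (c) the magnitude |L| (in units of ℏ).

θ(m_l=-2) ≈ 125.26°; θ_min ≈ 30.00°; |L| = 2√3 ℏ ≈ 3.464ℏ

The 5f subshell has l = 3.
For m_l = -2: cos θ = -2/√12, θ ≈ 125.26°.
cos θ_min = 3/√12, so θ_min ≈ 30.00°.
|L| = ℏ√(3·4) = 2√3 ℏ ≈ 3.464ℏ.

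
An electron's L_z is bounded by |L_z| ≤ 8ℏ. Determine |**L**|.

Since max m_l = l, l = 8.
|L| = √(l(l+1)) ℏ = 6√2 ℏ.

|L| = 6√2 ℏ ≈ 8.485ℏ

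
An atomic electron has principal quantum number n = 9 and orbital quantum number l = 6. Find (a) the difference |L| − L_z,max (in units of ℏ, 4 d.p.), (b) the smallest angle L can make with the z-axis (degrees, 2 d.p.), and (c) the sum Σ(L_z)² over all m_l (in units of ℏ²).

|L| − L_z,max = (√42 − 6)ℏ ≈ 0.4807ℏ.
cos θ_min = 6/√42, so θ_min ≈ 22.21°.
Σ m_l² = 182, so Σ(L_z)² = 182 ℏ².

|L|−L_z,max ≈ 0.4807ℏ; θ_min ≈ 22.21°; Σ(L_z)² = 182 ℏ²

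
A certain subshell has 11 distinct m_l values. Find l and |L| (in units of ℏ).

Since there are 2l+1 = 11 values of m_l, l = 5.
|L| = ℏ√(l(l+1)) = ℏ√(5·6) = √30 ℏ.

l = 5, |L| = √30 ℏ ≈ 5.477ℏ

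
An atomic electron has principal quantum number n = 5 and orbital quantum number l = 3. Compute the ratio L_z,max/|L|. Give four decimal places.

|L| = 2√3 ℏ ≈ 3.4641ℏ, while L_z,max = lℏ = 3ℏ.
L_z,max/|L| = 3/√12 = 0.8660.

L_z,max/|L| = 0.8660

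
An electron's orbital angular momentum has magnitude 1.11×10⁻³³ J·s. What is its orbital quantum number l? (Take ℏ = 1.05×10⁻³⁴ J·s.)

l = 10

Dividing by ℏ: |L|/ℏ ≈ 10.571.
(|L|/ℏ)² = l(l+1) ≈ 111.76 ⇒ l = 10.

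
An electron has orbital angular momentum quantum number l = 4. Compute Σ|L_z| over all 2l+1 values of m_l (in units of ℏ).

Σ|L_z| = 20 ℏ

m_l ∈ {-4, -3, -2, -1, 0, 1, 2, 3, 4}.
Σ|m_l| = 2·4(4+1)/2 = 20.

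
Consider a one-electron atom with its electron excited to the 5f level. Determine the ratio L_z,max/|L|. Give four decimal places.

L_z,max/|L| = 0.8660

The 5f level has l = 3.
|L| = 2√3 ℏ ≈ 3.4641ℏ, while L_z,max = lℏ = 3ℏ.
L_z,max/|L| = 3/√12 = 0.8660.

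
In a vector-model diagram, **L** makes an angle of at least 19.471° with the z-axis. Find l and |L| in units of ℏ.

cos θ_min = l/√(l(l+1)) = √(l/(l+1)), so l/(l+1) = cos²(19.471°) = 0.8889.
Thus l = 0.8889/(1 − 0.8889) ≈ 8.
Then |L| = ℏ√(8·9) = 6√2 ℏ.

l = 8, |L| = 6√2 ℏ ≈ 8.485ℏ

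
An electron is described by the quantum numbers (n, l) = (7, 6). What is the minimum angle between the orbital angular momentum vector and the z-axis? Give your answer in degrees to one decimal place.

|L| = ℏ√(l(l+1)) = √42 ℏ.
The smallest angle corresponds to the largest L_z, i.e. m_l = l = 6, giving L_z = 6ℏ.
cos θ_min = 6/√42, so θ_min ≈ 22.2°.

θ_min ≈ 22.2°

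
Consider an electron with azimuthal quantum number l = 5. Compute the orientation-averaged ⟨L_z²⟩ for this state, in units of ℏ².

m_l runs from −5 to 5, i.e. {-5, -4, -3, -2, -1, 0, 1, 2, 3, 4, 5}.
Average of L_z² over 11 states: 110/11 ℏ² = 10 ℏ².

⟨L_z²⟩ = 10 ℏ²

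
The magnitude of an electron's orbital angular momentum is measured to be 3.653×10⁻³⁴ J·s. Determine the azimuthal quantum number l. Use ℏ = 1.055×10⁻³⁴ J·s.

In units of ℏ, |L| ≈ 3.463.
Set l(l+1) = 11.99; the integer solution is l = 3.

l = 3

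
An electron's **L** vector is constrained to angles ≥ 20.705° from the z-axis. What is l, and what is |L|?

l = 7, |L| = 2√14 ℏ ≈ 7.483ℏ

At minimum angle, m_l = l, so cos θ = l/√(l(l+1)); cos²θ = l/(l+1) = 0.8750.
Solving: l = 7.
Then |L| = ℏ√(7·8) = 2√14 ℏ.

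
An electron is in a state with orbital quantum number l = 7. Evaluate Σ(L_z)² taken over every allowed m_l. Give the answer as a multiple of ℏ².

m_l runs from −7 to 7, i.e. {-7, -6, -5, -4, -3, -2, -1, 0, 1, 2, 3, 4, 5, 6, 7}.
Σ m_l² = 2·(1 + 4 + 9 + 16 + 25 + 36 + 49) = 280.

Σ(L_z)² = 280 ℏ²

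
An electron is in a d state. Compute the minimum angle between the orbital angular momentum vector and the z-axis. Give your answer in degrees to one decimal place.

θ_min ≈ 35.3°

A d state has l = 2.
|L| = √(l(l+1)) ℏ = √6 ℏ.
The smallest angle corresponds to the largest L_z, i.e. m_l = l = 2, giving L_z = 2ℏ.
cos θ_min = 2/√6, so θ_min ≈ 35.3°.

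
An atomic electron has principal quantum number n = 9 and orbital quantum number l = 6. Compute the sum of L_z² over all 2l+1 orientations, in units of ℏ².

m_l ∈ {-6, -5, -4, -3, -2, -1, 0, 1, 2, 3, 4, 5, 6}.
Σ m_l² = l(l+1)(2l+1)/3 = 6·7·13/3 = 182.

Σ(L_z)² = 182 ℏ²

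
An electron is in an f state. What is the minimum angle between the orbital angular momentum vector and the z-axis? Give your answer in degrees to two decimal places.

θ_min ≈ 30.00°

F corresponds to l = 3.
|L| = √(l(l+1)) ℏ = 2√3 ℏ.
The smallest angle corresponds to the largest L_z, i.e. m_l = l = 3, giving L_z = 3ℏ.
cos θ_min = 3/√12, so θ_min ≈ 30.00°.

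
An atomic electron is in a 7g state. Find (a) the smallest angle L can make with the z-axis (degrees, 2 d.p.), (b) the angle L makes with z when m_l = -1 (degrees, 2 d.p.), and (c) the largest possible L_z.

θ_min ≈ 26.57°; θ(m_l=-1) ≈ 102.92°; L_z,max = 4ℏ

The 7g subshell has l = 4.
cos θ_min = 4/√20, so θ_min ≈ 26.57°.
For m_l = -1: cos θ = -1/√20, θ ≈ 102.92°.
L_z,max = lℏ = 4ℏ.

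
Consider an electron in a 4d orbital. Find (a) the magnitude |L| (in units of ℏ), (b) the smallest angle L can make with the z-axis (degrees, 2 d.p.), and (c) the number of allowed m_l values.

4d means n = 4, l = 2.
|L| = ℏ√(2·3) = √6 ℏ ≈ 2.449ℏ.
cos θ_min = 2/√6, so θ_min ≈ 35.26°.
There are 2l+1 = 5 values of m_l.

|L| = √6 ℏ ≈ 2.449ℏ; θ_min ≈ 35.26°; 5 values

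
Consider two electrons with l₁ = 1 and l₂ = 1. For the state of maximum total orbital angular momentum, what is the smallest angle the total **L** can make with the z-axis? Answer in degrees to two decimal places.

By the triangle rule, |l₁ − l₂| ≤ L ≤ l₁ + l₂.
So L can be 0, 1, 2.
The maximum is L = 2, with |L_tot| = ℏ√(2·3) = √6 ℏ.
The minimum angle with z is arccos(2/√6) ≈ 35.26°.

θ_min ≈ 35.26°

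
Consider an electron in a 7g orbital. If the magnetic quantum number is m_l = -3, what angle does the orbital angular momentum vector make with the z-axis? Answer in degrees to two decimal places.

7g means n = 7, l = 4.
|L| = √(l(l+1)) ℏ = 2√5 ℏ.
L_z = m_l ℏ = −3ℏ.
cos θ = L_z/|L| = -3/√20, so θ ≈ 132.13°.

θ ≈ 132.13°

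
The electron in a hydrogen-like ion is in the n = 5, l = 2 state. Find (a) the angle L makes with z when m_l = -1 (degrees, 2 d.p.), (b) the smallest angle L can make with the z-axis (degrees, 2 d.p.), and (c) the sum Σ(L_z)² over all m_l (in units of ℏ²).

For m_l = -1: cos θ = -1/√6, θ ≈ 114.09°.
cos θ_min = 2/√6, so θ_min ≈ 35.26°.
Σ m_l² = 10, so Σ(L_z)² = 10 ℏ².

θ(m_l=-1) ≈ 114.09°; θ_min ≈ 35.26°; Σ(L_z)² = 10 ℏ²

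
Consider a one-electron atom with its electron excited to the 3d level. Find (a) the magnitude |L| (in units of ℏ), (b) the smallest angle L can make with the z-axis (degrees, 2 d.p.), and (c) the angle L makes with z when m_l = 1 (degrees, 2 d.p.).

|L| = √6 ℏ ≈ 2.449ℏ; θ_min ≈ 35.26°; θ(m_l=1) ≈ 65.91°

The 3d level has l = 2.
|L| = ℏ√(2·3) = √6 ℏ ≈ 2.449ℏ.
cos θ_min = 2/√6, so θ_min ≈ 35.26°.
For m_l = 1: cos θ = 1/√6, θ ≈ 65.91°.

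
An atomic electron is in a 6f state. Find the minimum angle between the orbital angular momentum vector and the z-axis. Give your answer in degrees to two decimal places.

6f means n = 6, l = 3.
|L|² = l(l+1)ℏ² = 12ℏ², so |L| = 2√3 ℏ.
The smallest angle corresponds to the largest L_z, i.e. m_l = l = 3, giving L_z = 3ℏ.
cos θ_min = 3/√12, so θ_min ≈ 30.00°.

θ_min ≈ 30.00°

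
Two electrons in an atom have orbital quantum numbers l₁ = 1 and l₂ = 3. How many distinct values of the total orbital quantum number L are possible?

3

The total orbital quantum number L ranges from |l₁ − l₂| to l₁ + l₂ in integer steps.
Allowed values: L = 2, 3, 4.
That is 3 values.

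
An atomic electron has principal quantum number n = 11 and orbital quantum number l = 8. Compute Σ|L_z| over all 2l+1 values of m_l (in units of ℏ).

The allowed m_l values are -8, -7, -6, -5, -4, -3, -2, -1, 0, 1, 2, 3, 4, 5, 6, 7, 8.
Σ|m_l| = l(l+1) = 72.

Σ|L_z| = 72 ℏ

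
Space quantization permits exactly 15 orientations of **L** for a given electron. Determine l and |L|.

2l + 1 = 15 ⇒ l = 7.
|L| = ℏ√(l(l+1)) = ℏ√(7·8) = 2√14 ℏ.

l = 7, |L| = 2√14 ℏ ≈ 7.483ℏ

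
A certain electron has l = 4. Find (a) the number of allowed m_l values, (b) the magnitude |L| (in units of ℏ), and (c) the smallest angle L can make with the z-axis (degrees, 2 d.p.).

There are 2l+1 = 9 values of m_l.
|L| = ℏ√(4·5) = 2√5 ℏ ≈ 4.472ℏ.
cos θ_min = 4/√20, so θ_min ≈ 26.57°.

9 values; |L| = 2√5 ℏ ≈ 4.472ℏ; θ_min ≈ 26.57°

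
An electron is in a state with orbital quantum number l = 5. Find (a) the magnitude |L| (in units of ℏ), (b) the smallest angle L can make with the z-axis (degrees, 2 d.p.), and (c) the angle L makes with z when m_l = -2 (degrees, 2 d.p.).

|L| = √30 ℏ ≈ 5.477ℏ; θ_min ≈ 24.09°; θ(m_l=-2) ≈ 111.42°

|L| = ℏ√(5·6) = √30 ℏ ≈ 5.477ℏ.
cos θ_min = 5/√30, so θ_min ≈ 24.09°.
For m_l = -2: cos θ = -2/√30, θ ≈ 111.42°.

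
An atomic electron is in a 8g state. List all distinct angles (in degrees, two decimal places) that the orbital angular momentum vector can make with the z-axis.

8g means n = 8, l = 4.
|L| = ℏ√(l(l+1)) = 2√5 ℏ.
cos θ = m_l/√20 for each m_l ∈ {-4, -3, -2, -1, 0, 1, 2, 3, 4}.

θ ∈ {26.57°, 47.87°, 63.43°, 77.08°, 90.00°, 102.92°, 116.57°, 132.13°, 153.43°}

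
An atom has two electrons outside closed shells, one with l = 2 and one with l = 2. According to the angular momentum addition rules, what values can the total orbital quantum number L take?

L = 0, 1, 2, 3, 4

The total orbital quantum number L ranges from |l₁ − l₂| to l₁ + l₂ in integer steps.
Allowed values: L = 0, 1, 2, 3, 4.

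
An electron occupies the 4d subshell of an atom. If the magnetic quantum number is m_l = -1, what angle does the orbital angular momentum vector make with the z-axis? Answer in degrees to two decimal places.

The 4d subshell has l = 2.
|L|² = l(l+1)ℏ² = 6ℏ², so |L| = √6 ℏ.
L_z = m_l ℏ = −1ℏ.
cos θ = L_z/|L| = -1/√6, so θ ≈ 114.09°.

θ ≈ 114.09°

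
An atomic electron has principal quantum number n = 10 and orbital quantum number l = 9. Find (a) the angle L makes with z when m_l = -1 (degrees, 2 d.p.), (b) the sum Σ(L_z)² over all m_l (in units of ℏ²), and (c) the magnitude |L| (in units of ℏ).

For m_l = -1: cos θ = -1/√90, θ ≈ 96.05°.
Σ m_l² = 570, so Σ(L_z)² = 570 ℏ².
|L| = ℏ√(9·10) = 3√10 ℏ ≈ 9.487ℏ.

θ(m_l=-1) ≈ 96.05°; Σ(L_z)² = 570 ℏ²; |L| = 3√10 ℏ ≈ 9.487ℏ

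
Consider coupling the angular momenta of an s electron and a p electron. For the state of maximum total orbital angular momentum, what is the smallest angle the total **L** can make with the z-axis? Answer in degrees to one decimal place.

θ_min ≈ 45.0°

Angular momentum addition gives L = |l₁ − l₂|, …, l₁ + l₂.
So L can be 1.
The maximum is L = 1, with |L_tot| = ℏ√(1·2) = √2 ℏ.
The minimum angle with z is arccos(1/√2) ≈ 45.0°.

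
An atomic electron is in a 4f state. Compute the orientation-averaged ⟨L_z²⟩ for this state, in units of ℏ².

⟨L_z²⟩ = 4 ℏ²

For 4f, l = 3.
m_l runs from −3 to 3, i.e. {-3, -2, -1, 0, 1, 2, 3}.
⟨L_z²⟩ = ℏ²·l(l+1)/3 = 4ℏ².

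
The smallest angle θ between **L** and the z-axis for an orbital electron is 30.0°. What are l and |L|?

l = 3, |L| = 2√3 ℏ ≈ 3.464ℏ

cos θ_min = l/√(l(l+1)) = √(l/(l+1)), so l/(l+1) = cos²(30.0°) = 0.7500.
l = cos²θ/sin²θ ≈ 3.
Then |L| = ℏ√(3·4) = 2√3 ℏ.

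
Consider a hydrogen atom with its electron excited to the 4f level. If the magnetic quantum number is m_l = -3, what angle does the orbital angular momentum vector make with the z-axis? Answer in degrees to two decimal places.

θ ≈ 150.00°

The 4f level has l = 3.
|L| = √(l(l+1)) ℏ = 2√3 ℏ.
L_z = m_l ℏ = −3ℏ.
cos θ = L_z/|L| = -3/√12, so θ ≈ 150.00°.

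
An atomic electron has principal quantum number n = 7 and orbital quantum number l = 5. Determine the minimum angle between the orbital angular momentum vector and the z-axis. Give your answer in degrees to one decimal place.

θ_min ≈ 24.1°

|L|² = l(l+1)ℏ² = 30ℏ², so |L| = √30 ℏ.
The smallest angle corresponds to the largest L_z, i.e. m_l = l = 5, giving L_z = 5ℏ.
cos θ_min = 5/√30, so θ_min ≈ 24.1°.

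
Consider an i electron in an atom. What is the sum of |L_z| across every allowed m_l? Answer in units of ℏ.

Σ|L_z| = 42 ℏ

An i state has l = 6.
m_l runs from −6 to 6, i.e. {-6, -5, -4, -3, -2, -1, 0, 1, 2, 3, 4, 5, 6}.
Σ|m_l| = 2(1+2+…+6) = 42.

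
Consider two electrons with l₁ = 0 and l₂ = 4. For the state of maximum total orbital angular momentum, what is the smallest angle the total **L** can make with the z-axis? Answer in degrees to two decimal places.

θ_min ≈ 26.57°

The total orbital quantum number L ranges from |l₁ − l₂| to l₁ + l₂ in integer steps.
L ∈ {4}.
The maximum is L = 4, with |L_tot| = ℏ√(4·5) = 2√5 ℏ.
The minimum angle with z is arccos(4/√20) ≈ 26.57°.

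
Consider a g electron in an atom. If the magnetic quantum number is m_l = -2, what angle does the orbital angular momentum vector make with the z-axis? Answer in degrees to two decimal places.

G corresponds to l = 4.
|L| = √(l(l+1)) ℏ = 2√5 ℏ.
L_z = m_l ℏ = −2ℏ.
cos θ = L_z/|L| = -2/√20, so θ ≈ 116.57°.

θ ≈ 116.57°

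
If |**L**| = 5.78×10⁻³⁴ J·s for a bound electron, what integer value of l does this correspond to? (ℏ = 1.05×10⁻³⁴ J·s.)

l = 5

In units of ℏ, |L| ≈ 5.505.
(|L|/ℏ)² = l(l+1) ≈ 30.30 ⇒ l = 5.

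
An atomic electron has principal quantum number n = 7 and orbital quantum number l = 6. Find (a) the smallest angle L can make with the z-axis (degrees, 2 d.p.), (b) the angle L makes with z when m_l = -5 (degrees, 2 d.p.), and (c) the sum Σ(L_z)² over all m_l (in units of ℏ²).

θ_min ≈ 22.21°; θ(m_l=-5) ≈ 140.49°; Σ(L_z)² = 182 ℏ²

cos θ_min = 6/√42, so θ_min ≈ 22.21°.
For m_l = -5: cos θ = -5/√42, θ ≈ 140.49°.
Σ m_l² = 182, so Σ(L_z)² = 182 ℏ².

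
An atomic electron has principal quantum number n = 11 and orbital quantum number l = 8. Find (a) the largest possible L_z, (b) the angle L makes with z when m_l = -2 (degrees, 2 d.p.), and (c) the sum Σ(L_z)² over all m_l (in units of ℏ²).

L_z,max = 8ℏ; θ(m_l=-2) ≈ 103.63°; Σ(L_z)² = 408 ℏ²

L_z,max = lℏ = 8ℏ.
For m_l = -2: cos θ = -2/√72, θ ≈ 103.63°.
Σ m_l² = 408, so Σ(L_z)² = 408 ℏ².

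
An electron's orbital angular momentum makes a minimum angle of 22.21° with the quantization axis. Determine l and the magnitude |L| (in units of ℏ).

cos²θ_min = l/(l+1) = 0.8571.
Thus l = 0.8571/(1 − 0.8571) ≈ 6.
Then |L| = ℏ√(6·7) = √42 ℏ.

l = 6, |L| = √42 ℏ ≈ 6.481ℏ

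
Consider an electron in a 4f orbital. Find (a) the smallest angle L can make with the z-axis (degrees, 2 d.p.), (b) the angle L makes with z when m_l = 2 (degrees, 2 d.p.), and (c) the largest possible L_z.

θ_min ≈ 30.00°; θ(m_l=2) ≈ 54.74°; L_z,max = 3ℏ

For 4f, l = 3.
cos θ_min = 3/√12, so θ_min ≈ 30.00°.
For m_l = 2: cos θ = 2/√12, θ ≈ 54.74°.
L_z,max = lℏ = 3ℏ.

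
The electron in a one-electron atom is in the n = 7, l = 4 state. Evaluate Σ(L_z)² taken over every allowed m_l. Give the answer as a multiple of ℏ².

m_l ∈ {-4, -3, -2, -1, 0, 1, 2, 3, 4}.
Σ m_l² = l(l+1)(2l+1)/3 = 4·5·9/3 = 60.

Σ(L_z)² = 60 ℏ²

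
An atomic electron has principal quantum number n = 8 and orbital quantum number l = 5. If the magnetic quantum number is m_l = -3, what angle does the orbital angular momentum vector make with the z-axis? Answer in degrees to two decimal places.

θ ≈ 123.21°

|L| = √(l(l+1)) ℏ = √30 ℏ.
L_z = m_l ℏ = −3ℏ.
cos θ = L_z/|L| = -3/√30, so θ ≈ 123.21°.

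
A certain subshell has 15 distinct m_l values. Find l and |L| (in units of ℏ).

2l + 1 = 15 ⇒ l = 7.
Then |L| = √(l(l+1)) ℏ = 2√14 ℏ.

l = 7, |L| = 2√14 ℏ ≈ 7.483ℏ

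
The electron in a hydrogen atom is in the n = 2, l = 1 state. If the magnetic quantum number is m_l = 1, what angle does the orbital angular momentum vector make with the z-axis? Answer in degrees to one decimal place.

|L| = √(l(l+1)) ℏ = √2 ℏ.
L_z = m_l ℏ = 1ℏ.
cos θ = L_z/|L| = 1/√2, so θ ≈ 45.0°.

θ ≈ 45.0°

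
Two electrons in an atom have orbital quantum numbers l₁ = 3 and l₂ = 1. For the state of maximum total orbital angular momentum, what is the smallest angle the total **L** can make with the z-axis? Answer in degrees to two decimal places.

θ_min ≈ 26.57°

By the triangle rule, |l₁ − l₂| ≤ L ≤ l₁ + l₂.
Allowed values: L = 2, 3, 4.
The maximum is L = 4, with |L_tot| = ℏ√(4·5) = 2√5 ℏ.
The minimum angle with z is arccos(4/√20) ≈ 26.57°.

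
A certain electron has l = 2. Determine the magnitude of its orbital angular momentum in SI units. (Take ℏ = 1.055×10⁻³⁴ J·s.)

|L| = ℏ√(l(l+1)) = ℏ√(2·3) = √6 ℏ
Numerically, |L| = 2.449 × (1.055×10⁻³⁴ J·s) = 2.584×10⁻³⁴ J·s.

|L| = 2.584×10⁻³⁴ J·s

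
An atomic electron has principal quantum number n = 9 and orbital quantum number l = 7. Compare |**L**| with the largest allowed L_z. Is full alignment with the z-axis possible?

No: L_z,max = 7ℏ < |L| = 2√14 ℏ ≈ 7.483ℏ

|L| = 2√14 ℏ ≈ 7.4833ℏ, while L_z,max = lℏ = 7ℏ.
Since |L| > L_z,max, the vector can never point exactly along z; the closest it comes is θ_min = arccos(7/√56) ≈ 20.7°.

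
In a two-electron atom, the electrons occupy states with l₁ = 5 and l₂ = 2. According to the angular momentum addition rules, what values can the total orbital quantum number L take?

L = 3, 4, 5, 6, 7

By the triangle rule, |l₁ − l₂| ≤ L ≤ l₁ + l₂.
Allowed values: L = 3, 4, 5, 6, 7.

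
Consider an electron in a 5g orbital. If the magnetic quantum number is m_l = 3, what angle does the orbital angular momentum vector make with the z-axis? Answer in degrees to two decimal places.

θ ≈ 47.87°

5g means n = 5, l = 4.
|L| = √(l(l+1)) ℏ = 2√5 ℏ.
L_z = m_l ℏ = 3ℏ.
cos θ = L_z/|L| = 3/√20, so θ ≈ 47.87°.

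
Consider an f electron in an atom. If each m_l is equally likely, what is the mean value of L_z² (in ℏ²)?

⟨L_z²⟩ = 4 ℏ²

F corresponds to l = 3.
m_l runs from −3 to 3, i.e. {-3, -2, -1, 0, 1, 2, 3}.
⟨L_z²⟩ = ℏ²·l(l+1)/3 = 4ℏ².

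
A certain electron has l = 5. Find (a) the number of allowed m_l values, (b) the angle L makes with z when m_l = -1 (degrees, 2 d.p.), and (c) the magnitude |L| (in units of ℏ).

There are 2l+1 = 11 values of m_l.
For m_l = -1: cos θ = -1/√30, θ ≈ 100.52°.
|L| = ℏ√(5·6) = √30 ℏ ≈ 5.477ℏ.

11 values; θ(m_l=-1) ≈ 100.52°; |L| = √30 ℏ ≈ 5.477ℏ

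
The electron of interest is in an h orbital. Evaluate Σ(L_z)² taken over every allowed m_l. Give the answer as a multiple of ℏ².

The letter h corresponds to l = 5.
m_l ∈ {-5, -4, -3, -2, -1, 0, 1, 2, 3, 4, 5}.
Σ m_l² = l(l+1)(2l+1)/3 = 5·6·11/3 = 110.

Σ(L_z)² = 110 ℏ²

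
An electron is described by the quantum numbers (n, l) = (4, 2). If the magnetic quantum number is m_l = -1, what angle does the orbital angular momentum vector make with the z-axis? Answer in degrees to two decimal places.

θ ≈ 114.09°

|L| = √(l(l+1)) ℏ = √6 ℏ.
L_z = m_l ℏ = −1ℏ.
cos θ = L_z/|L| = -1/√6, so θ ≈ 114.09°.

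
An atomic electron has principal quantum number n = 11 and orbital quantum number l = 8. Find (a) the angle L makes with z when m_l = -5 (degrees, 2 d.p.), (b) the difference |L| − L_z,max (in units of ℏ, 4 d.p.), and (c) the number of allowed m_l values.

θ(m_l=-5) ≈ 126.10°; |L|−L_z,max ≈ 0.4853ℏ; 17 values

For m_l = -5: cos θ = -5/√72, θ ≈ 126.10°.
|L| − L_z,max = (6√2 − 8)ℏ ≈ 0.4853ℏ.
There are 2l+1 = 17 values of m_l.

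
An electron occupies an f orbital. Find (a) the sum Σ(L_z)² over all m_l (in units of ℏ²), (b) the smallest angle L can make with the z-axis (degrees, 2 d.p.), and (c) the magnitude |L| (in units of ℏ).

Σ(L_z)² = 28 ℏ²; θ_min ≈ 30.00°; |L| = 2√3 ℏ ≈ 3.464ℏ

The letter f corresponds to l = 3.
Σ m_l² = 28, so Σ(L_z)² = 28 ℏ².
cos θ_min = 3/√12, so θ_min ≈ 30.00°.
|L| = ℏ√(3·4) = 2√3 ℏ ≈ 3.464ℏ.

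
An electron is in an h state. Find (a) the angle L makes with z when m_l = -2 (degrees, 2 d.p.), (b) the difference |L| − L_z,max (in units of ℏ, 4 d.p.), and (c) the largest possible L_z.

For an h orbital, l = 5.
For m_l = -2: cos θ = -2/√30, θ ≈ 111.42°.
|L| − L_z,max = (√30 − 5)ℏ ≈ 0.4772ℏ.
L_z,max = lℏ = 5ℏ.

θ(m_l=-2) ≈ 111.42°; |L|−L_z,max ≈ 0.4772ℏ; L_z,max = 5ℏ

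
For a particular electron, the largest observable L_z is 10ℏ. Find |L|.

L_z,max = lℏ, so l = 10.
Then |L| = ℏ√(10·11) = √110 ℏ.

|L| = √110 ℏ ≈ 10.488ℏ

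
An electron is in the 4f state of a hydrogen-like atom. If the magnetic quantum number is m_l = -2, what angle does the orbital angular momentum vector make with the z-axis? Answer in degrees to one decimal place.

For 4f, l = 3.
|L| = ℏ√(l(l+1)) = 2√3 ℏ.
L_z = m_l ℏ = −2ℏ.
cos θ = L_z/|L| = -2/√12, so θ ≈ 125.3°.

θ ≈ 125.3°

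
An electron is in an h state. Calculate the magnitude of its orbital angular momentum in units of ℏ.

H corresponds to l = 5.
|L| = ℏ√(l(l+1)) = ℏ√(5·6) = √30 ℏ

|L| = √30 ℏ ≈ 5.477ℏ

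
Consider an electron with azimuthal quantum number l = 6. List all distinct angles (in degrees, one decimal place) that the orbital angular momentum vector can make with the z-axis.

|L|² = l(l+1)ℏ² = 42ℏ², so |L| = √42 ℏ.
cos θ = m_l/√42 for each m_l ∈ {-6, -5, -4, -3, -2, -1, 0, 1, 2, 3, 4, 5, 6}.

θ ∈ {22.2°, 39.5°, 51.9°, 62.4°, 72.0°, 81.1°, 90.0°, 98.9°, 108.0°, 117.6°, 128.1°, 140.5°, 157.8°}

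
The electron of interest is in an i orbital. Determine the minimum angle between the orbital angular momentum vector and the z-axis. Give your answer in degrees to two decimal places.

The letter i corresponds to l = 6.
|L| = ℏ√(l(l+1)) = √42 ℏ.
The smallest angle corresponds to the largest L_z, i.e. m_l = l = 6, giving L_z = 6ℏ.
cos θ_min = 6/√42, so θ_min ≈ 22.21°.

θ_min ≈ 22.21°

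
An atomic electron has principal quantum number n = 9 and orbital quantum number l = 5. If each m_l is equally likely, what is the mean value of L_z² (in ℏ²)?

⟨L_z²⟩ = 10 ℏ²

The allowed m_l values are -5, -4, -3, -2, -1, 0, 1, 2, 3, 4, 5.
Average of L_z² over 11 states: 110/11 ℏ² = 10 ℏ².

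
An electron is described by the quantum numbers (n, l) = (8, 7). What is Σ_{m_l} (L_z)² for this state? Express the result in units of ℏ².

Σ(L_z)² = 280 ℏ²

m_l runs from −7 to 7, i.e. {-7, -6, -5, -4, -3, -2, -1, 0, 1, 2, 3, 4, 5, 6, 7}.
Σ m_l² = l(l+1)(2l+1)/3 = 7·8·15/3 = 280.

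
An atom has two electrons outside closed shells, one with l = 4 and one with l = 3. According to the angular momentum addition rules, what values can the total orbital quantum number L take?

L = 1, 2, 3, 4, 5, 6, 7

Angular momentum addition gives L = |l₁ − l₂|, …, l₁ + l₂.
L ∈ {1, 2, 3, 4, 5, 6, 7}.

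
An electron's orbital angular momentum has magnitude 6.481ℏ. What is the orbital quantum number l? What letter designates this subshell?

l = 6 (i orbital)

(|L|/ℏ)² = l(l+1) = 42.
l² + l − 42 = 0 ⇒ l = 6.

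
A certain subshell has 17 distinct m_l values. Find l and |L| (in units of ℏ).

Since there are 2l+1 = 17 values of m_l, l = 8.
Then |L| = √(l(l+1)) ℏ = 6√2 ℏ.

l = 8, |L| = 6√2 ℏ ≈ 8.485ℏ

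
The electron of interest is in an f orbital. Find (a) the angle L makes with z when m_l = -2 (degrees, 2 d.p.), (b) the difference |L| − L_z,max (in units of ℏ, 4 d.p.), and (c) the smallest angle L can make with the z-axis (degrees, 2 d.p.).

θ(m_l=-2) ≈ 125.26°; |L|−L_z,max ≈ 0.4641ℏ; θ_min ≈ 30.00°

An f state has l = 3.
For m_l = -2: cos θ = -2/√12, θ ≈ 125.26°.
|L| − L_z,max = (2√3 − 3)ℏ ≈ 0.4641ℏ.
cos θ_min = 3/√12, so θ_min ≈ 30.00°.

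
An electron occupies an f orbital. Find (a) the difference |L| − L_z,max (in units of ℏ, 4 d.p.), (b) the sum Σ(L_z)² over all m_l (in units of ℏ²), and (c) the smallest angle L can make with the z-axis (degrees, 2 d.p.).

|L|−L_z,max ≈ 0.4641ℏ; Σ(L_z)² = 28 ℏ²; θ_min ≈ 30.00°

An f state has l = 3.
|L| − L_z,max = (2√3 − 3)ℏ ≈ 0.4641ℏ.
Σ m_l² = 28, so Σ(L_z)² = 28 ℏ².
cos θ_min = 3/√12, so θ_min ≈ 30.00°.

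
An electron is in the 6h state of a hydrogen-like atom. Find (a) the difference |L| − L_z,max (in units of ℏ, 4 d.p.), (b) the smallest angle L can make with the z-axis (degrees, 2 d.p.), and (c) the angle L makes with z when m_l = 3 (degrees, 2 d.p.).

For 6h, l = 5.
|L| − L_z,max = (√30 − 5)ℏ ≈ 0.4772ℏ.
cos θ_min = 5/√30, so θ_min ≈ 24.09°.
For m_l = 3: cos θ = 3/√30, θ ≈ 56.79°.

|L|−L_z,max ≈ 0.4772ℏ; θ_min ≈ 24.09°; θ(m_l=3) ≈ 56.79°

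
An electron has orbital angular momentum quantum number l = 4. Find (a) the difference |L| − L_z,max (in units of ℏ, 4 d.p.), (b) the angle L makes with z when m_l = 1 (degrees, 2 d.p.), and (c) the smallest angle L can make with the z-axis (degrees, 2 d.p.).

|L| − L_z,max = (2√5 − 4)ℏ ≈ 0.4721ℏ.
For m_l = 1: cos θ = 1/√20, θ ≈ 77.08°.
cos θ_min = 4/√20, so θ_min ≈ 26.57°.

|L|−L_z,max ≈ 0.4721ℏ; θ(m_l=1) ≈ 77.08°; θ_min ≈ 26.57°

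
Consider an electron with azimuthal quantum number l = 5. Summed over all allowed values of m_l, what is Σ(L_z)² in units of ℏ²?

m_l ∈ {-5, -4, -3, -2, -1, 0, 1, 2, 3, 4, 5}.
Σ m_l² = l(l+1)(2l+1)/3 = 5·6·11/3 = 110.

Σ(L_z)² = 110 ℏ²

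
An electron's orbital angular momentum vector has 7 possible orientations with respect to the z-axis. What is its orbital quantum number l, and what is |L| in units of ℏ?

l = 3, |L| = 2√3 ℏ ≈ 3.464ℏ

Since there are 2l+1 = 7 values of m_l, l = 3.
Then |L| = √(l(l+1)) ℏ = 2√3 ℏ.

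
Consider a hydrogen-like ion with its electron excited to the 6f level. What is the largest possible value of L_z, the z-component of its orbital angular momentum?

L_z,max = 3ℏ

The 6f level has l = 3.
L_z = m_l ℏ with m_l ∈ {−3, …, 3}; the maximum is m_l = 3.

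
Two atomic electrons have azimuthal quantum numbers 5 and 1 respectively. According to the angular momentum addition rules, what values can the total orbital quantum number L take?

L = 4, 5, 6

The total orbital quantum number L ranges from |l₁ − l₂| to l₁ + l₂ in integer steps.
So L can be 4, 5, 6.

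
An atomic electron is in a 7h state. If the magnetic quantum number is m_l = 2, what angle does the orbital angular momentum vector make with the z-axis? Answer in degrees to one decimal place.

For 7h, l = 5.
|L| = ℏ√(l(l+1)) = √30 ℏ.
L_z = m_l ℏ = 2ℏ.
cos θ = L_z/|L| = 2/√30, so θ ≈ 68.6°.

θ ≈ 68.6°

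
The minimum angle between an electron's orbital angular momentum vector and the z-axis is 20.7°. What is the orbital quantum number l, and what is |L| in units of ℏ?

l = 7, |L| = 2√14 ℏ ≈ 7.483ℏ

At minimum angle, m_l = l, so cos θ = l/√(l(l+1)); cos²θ = l/(l+1) = 0.8751.
Solving: l = 7.
Then |L| = ℏ√(7·8) = 2√14 ℏ.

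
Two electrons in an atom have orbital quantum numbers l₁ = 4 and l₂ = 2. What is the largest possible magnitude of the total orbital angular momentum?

|L_tot|_max = √42 ℏ ≈ 6.481ℏ

The total orbital quantum number L ranges from |l₁ − l₂| to l₁ + l₂ in integer steps.
So L can be 2, 3, 4, 5, 6.
The largest magnitude corresponds to L = 6: |L_tot| = ℏ√(6·7) = √42 ℏ.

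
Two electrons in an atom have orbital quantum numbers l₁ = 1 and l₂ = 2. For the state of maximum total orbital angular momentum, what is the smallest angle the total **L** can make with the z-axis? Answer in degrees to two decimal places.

θ_min ≈ 30.00°

L runs from |1 − 2| = 1 to 1 + 2 = 3.
So L can be 1, 2, 3.
The maximum is L = 3, with |L_tot| = ℏ√(3·4) = 2√3 ℏ.
The minimum angle with z is arccos(3/√12) ≈ 30.00°.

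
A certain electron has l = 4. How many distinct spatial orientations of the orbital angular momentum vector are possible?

The number of m_l values is 2l + 1 = 2·4 + 1 = 9.

9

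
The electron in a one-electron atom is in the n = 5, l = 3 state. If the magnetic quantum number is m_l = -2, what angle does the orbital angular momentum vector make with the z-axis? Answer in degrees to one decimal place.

θ ≈ 125.3°

|L| = ℏ√(l(l+1)) = 2√3 ℏ.
L_z = m_l ℏ = −2ℏ.
cos θ = L_z/|L| = -2/√12, so θ ≈ 125.3°.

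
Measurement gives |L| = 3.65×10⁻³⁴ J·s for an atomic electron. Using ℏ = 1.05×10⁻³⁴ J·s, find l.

l = 3

In units of ℏ, |L| ≈ 3.476.
(|L|/ℏ)² = l(l+1) ≈ 12.08 ⇒ l = 3.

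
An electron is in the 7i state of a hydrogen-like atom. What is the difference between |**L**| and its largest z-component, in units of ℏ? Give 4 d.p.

The 7i subshell has l = 6.
|L| = √42 ℏ ≈ 6.4807ℏ, while L_z,max = lℏ = 6ℏ.
The difference is (√42 − 6)ℏ ≈ 0.4807ℏ.

|L| − L_z,max ≈ 0.4807ℏ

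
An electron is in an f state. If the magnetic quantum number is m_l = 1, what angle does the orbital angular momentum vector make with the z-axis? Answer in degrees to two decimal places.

The letter f corresponds to l = 3.
|L| = ℏ√(l(l+1)) = 2√3 ℏ.
L_z = m_l ℏ = 1ℏ.
cos θ = L_z/|L| = 1/√12, so θ ≈ 73.22°.

θ ≈ 73.22°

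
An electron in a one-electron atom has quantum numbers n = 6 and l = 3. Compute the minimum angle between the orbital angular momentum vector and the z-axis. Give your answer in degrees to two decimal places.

θ_min ≈ 30.00°

|L| = √(l(l+1)) ℏ = 2√3 ℏ.
The smallest angle corresponds to the largest L_z, i.e. m_l = l = 3, giving L_z = 3ℏ.
cos θ_min = 3/√12, so θ_min ≈ 30.00°.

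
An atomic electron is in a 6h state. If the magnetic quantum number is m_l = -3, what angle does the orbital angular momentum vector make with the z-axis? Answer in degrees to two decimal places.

θ ≈ 123.21°

6h means n = 6, l = 5.
|L| = √(l(l+1)) ℏ = √30 ℏ.
L_z = m_l ℏ = −3ℏ.
cos θ = L_z/|L| = -3/√30, so θ ≈ 123.21°.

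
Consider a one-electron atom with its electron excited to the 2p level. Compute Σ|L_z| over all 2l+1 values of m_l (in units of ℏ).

Σ|L_z| = 2 ℏ

The 2p level has l = 1.
m_l runs from −1 to 1, i.e. {-1, 0, 1}.
Σ|m_l| = l(l+1) = 2.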